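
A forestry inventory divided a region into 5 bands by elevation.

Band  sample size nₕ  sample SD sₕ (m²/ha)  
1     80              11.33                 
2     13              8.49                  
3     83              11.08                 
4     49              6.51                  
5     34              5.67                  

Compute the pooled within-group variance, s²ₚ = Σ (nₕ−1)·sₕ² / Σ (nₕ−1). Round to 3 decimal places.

1: (80−1)·11.33² = 79·128.3689 = 10141.1431
2: (13−1)·8.49² = 12·72.0801 = 864.9612
3: (83−1)·11.08² = 82·122.7664 = 10066.8448
4: (49−1)·6.51² = 48·42.3801 = 2034.2448
5: (34−1)·5.67² = 33·32.1489 = 1060.9137
Numerator = 24168.1076; denominator = Σ(nₕ−1) = 254.
s²ₚ = 24168.1076/254 = 95.15003... → 95.150.

95.150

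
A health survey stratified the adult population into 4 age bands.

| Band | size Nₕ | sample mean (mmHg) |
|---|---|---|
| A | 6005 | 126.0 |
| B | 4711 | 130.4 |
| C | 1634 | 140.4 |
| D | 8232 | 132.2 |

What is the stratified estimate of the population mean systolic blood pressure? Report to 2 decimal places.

N = 6005 + 4711 + 1634 + 8232 = 20582.
The stratified mean weights each stratum mean by its population share Nₕ/N.
Σ Nₕx̄ₕ = 6005·126.0 + 4711·130.4 + 1634·140.4 + 8232·132.2 = 756630 + 614314.4 + 229413.6 + 1088270.4 = 2688628.4.
Divide by N: 2688628.4 / 20582 = 130.6301... → 130.63.

130.63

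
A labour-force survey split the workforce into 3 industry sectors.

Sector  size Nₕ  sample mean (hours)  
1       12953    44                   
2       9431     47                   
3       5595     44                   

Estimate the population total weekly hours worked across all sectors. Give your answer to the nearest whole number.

1: 12953·44 = 569932
2: 9431·47 = 443257
3: 5595·44 = 246180
τ̂ = Σ Nₕx̄ₕ = 1259369.

1259369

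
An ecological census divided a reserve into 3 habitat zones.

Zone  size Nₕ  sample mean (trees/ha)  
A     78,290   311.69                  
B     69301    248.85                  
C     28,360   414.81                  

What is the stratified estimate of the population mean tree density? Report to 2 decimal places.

303.56

x̄_st = (Σ Nₕx̄ₕ) / (Σ Nₕ) = (78290·311.69 + 69301·248.85 + 28360·414.81) / 175951
= 53411775.55 / 175951 = 303.5605... → 303.56.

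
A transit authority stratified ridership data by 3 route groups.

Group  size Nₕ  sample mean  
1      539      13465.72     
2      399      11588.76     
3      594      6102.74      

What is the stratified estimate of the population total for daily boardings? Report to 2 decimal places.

Estimate total by summing Nₕ·x̄ₕ over strata.
539·13465.72 + 399·11588.76 + 594·6102.74 = 7258023.08 + 4623915.24 + 3625027.56 = 15506965.88.

15506965.88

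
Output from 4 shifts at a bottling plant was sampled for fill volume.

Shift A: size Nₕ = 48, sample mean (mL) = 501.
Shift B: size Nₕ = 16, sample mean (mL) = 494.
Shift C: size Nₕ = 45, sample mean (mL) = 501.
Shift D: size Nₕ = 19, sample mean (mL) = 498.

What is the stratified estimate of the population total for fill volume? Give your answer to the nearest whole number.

Population total = Σ Nₕ·x̄ₕ (each stratum's size times its mean).
48·501 + 16·494 + 45·501 + 19·498 = 24048 + 7904 + 22545 + 9462 = 63959.

63959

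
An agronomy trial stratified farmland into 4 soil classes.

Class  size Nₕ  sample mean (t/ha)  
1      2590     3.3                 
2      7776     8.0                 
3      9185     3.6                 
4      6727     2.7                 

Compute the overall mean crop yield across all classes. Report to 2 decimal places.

N = 2590 + 7776 + 9185 + 6727 = 26278.
The stratified mean weights each stratum mean by its population share Nₕ/N.
Σ Nₕx̄ₕ = 2590·3.3 + 7776·8.0 + 9185·3.6 + 6727·2.7 = 8547 + 62208 + 33066 + 18162.9 = 121983.9.
Divide by N: 121983.9 / 26278 = 4.6421... → 4.64.

4.64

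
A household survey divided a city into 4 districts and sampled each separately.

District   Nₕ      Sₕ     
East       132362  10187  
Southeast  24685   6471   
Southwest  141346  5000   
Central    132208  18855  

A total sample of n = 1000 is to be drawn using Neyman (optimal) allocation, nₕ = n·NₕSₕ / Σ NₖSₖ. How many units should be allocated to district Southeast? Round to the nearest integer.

34

Σ NₕSₕ = 132362·10187 + 24685·6471 + 141346·5000 + 132208·18855 = 4707620169.
Share for Southeast: 159736635/4707620169 = 0.03393.
n_Southeast = 1000 × 0.03393 = 33.932... → 34.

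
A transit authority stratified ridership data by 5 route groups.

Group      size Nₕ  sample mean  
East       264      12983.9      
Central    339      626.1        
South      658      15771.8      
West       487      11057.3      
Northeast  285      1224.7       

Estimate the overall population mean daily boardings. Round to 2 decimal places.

9715.59

N = 264 + 339 + 658 + 487 + 285 = 2033.
The stratified mean weights each stratum mean by its population share Nₕ/N.
Σ Nₕx̄ₕ = 264·12983.9 + 339·626.1 + 658·15771.8 + 487·11057.3 + 285·1224.7 = 3427749.6 + 212247.9 + 10377844.4 + 5384905.1 + 349039.5 = 19751786.5.
Divide by N: 19751786.5 / 2033 = 9715.5861... → 9715.59.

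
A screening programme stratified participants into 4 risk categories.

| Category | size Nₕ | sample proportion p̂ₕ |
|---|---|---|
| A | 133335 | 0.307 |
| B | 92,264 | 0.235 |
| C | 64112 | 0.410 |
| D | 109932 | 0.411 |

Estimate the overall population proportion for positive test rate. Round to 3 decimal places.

N = 133335 + 92264 + 64112 + 109932 = 399643.
Overall proportion = Σ (Nₕ/N)·p̂ₕ.
Σ Nₕp̂ₕ = 40933.845 + 21682.04 + 26285.92 + 45182.052 = 134083.857.
134083.857 / 399643 = 0.33551... → 0.336.

0.336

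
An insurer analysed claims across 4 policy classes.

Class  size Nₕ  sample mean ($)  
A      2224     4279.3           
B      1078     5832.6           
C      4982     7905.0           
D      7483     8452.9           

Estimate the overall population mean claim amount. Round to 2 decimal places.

7511.92

N = 15767; weights Wₕ = Nₕ/N = (0.1411, 0.0684, 0.3160, 0.4746).
x̄_st = Σ Wₕ·x̄ₕ = 0.1411·4279.3 + 0.0684·5832.6 + 0.3160·7905.0 + 0.4746·8452.9 ≈ 7511.9215...
→ 7511.92.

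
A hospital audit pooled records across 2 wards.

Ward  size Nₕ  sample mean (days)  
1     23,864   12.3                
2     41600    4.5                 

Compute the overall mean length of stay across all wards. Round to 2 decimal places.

N = 65464; weights Wₕ = Nₕ/N = (0.3645, 0.6355).
x̄_st = Σ Wₕ·x̄ₕ = 0.3645·12.3 + 0.6355·4.5 ≈ 7.3434...
→ 7.34.

7.34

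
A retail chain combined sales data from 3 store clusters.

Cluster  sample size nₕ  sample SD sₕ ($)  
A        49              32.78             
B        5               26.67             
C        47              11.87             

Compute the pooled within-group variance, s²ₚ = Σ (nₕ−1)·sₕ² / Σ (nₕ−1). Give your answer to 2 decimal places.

621.47

A: (49−1)·32.78² = 48·1074.5284 = 51577.3632
B: (5−1)·26.67² = 4·711.2889 = 2845.1556
C: (47−1)·11.87² = 46·140.8969 = 6481.2574
Numerator = 60903.7762; denominator = Σ(nₕ−1) = 98.
s²ₚ = 60903.7762/98 = 621.4671... → 621.47.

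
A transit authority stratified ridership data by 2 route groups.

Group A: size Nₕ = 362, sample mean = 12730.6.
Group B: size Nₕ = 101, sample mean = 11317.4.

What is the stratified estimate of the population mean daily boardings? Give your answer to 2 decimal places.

12422.32

x̄_st = (Σ Nₕx̄ₕ) / (Σ Nₕ) = (362·12730.6 + 101·11317.4) / 463
= 5751534.6 / 463 = 12422.3210... → 12422.32.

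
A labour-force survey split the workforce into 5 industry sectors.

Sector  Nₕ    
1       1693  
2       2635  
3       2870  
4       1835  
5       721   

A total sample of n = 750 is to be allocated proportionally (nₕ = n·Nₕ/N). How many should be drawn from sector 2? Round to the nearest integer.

N = 1693 + 2635 + 2870 + 1835 + 721 = 9754.
n_2 = 750·2635/9754 = 202.609... → 203.

203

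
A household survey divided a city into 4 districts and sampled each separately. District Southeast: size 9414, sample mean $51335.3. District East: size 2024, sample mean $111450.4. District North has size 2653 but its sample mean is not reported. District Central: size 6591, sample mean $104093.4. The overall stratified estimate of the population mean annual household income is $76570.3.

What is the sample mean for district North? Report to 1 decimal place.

71127.5

N = 9414 + 2024 + 2653 + 6591 = 20682.
Overall total = μ·N = 76570.3·20682 = 1583626944.6.
Subtract the known strata: 9414·51335.3 + 2024·111450.4 + 6591·104093.4 = 1394925723.2.
Remaining total for district North: 1583626944.6 − 1394925723.2 = 188701221.4.
Divide by its size: 188701221.4 / 2653 = 71127.486... → 71127.5.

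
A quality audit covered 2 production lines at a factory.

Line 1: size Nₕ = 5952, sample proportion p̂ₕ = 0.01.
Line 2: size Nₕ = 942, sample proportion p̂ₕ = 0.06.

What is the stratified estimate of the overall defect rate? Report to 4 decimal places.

N = 5952 + 942 = 6894.
Overall proportion = Σ (Nₕ/N)·p̂ₕ.
Σ Nₕp̂ₕ = 59.52 + 56.52 = 116.04.
116.04 / 6894 = 0.016832... → 0.0168.

0.0168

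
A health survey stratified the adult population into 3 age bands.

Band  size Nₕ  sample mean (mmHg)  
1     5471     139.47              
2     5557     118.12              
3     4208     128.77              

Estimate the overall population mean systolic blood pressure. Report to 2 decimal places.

x̄_st = (Σ Nₕx̄ₕ) / (Σ Nₕ) = (5471·139.47 + 5557·118.12 + 4208·128.77) / 15236
= 1961297.37 / 15236 = 128.7278... → 128.73.

128.73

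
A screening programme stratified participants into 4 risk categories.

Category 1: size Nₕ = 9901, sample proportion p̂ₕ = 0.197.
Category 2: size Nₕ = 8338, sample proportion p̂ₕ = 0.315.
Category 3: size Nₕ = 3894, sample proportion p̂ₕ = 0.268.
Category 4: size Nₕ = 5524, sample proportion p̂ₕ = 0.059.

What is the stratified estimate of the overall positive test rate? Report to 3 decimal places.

Wₕ = Nₕ/N with N = 27657: 0.3580, 0.3015, 0.1408, 0.1997.
p̂_st = 0.3580·0.197 + 0.3015·0.315 + 0.1408·0.268 + 0.1997·0.059 ≈ 0.21501... → 0.215.

0.215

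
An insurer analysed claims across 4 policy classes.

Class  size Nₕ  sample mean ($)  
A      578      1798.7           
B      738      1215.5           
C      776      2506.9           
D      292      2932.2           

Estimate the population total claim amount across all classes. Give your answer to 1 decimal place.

Estimate total by summing Nₕ·x̄ₕ over strata.
578·1798.7 + 738·1215.5 + 776·2506.9 + 292·2932.2 = 1039648.6 + 897039 + 1945354.4 + 856202.4 = 4738244.4.

4738244.4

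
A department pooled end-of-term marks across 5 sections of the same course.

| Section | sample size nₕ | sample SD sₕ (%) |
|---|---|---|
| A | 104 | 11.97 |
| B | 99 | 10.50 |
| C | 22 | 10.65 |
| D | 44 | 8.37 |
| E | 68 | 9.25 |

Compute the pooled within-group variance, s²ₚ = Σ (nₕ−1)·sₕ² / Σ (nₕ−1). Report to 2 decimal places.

Degrees of freedom: 103 + 98 + 21 + 43 + 67 = 332.
Σ(nₕ−1)sₕ² = 103·143.2809 + 98·110.25 + 21·113.4225 + 43·70.0569 + 67·85.5625 = 36689.4394.
s²ₚ = 36689.4394 / 332 = 110.5104... → 110.51.

110.51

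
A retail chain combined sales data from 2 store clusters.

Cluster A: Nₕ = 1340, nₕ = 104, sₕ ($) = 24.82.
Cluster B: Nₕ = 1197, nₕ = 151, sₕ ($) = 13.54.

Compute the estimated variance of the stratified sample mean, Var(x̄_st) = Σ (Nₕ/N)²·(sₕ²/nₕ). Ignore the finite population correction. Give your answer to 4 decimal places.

1.9228

N = 2537. Term for each stratum: Wₕ²sₕ²/nₕ.
Var(x̄_st) = 1.6524901 + 0.2702762 = 1.9227663 → 1.9228.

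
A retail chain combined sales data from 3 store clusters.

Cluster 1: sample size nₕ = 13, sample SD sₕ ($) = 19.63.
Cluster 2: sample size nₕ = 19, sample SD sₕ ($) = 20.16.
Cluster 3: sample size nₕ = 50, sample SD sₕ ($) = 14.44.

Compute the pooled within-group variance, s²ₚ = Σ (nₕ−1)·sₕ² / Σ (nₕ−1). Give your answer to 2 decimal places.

280.47

1: (13−1)·19.63² = 12·385.3369 = 4624.0428
2: (19−1)·20.16² = 18·406.4256 = 7315.6608
3: (50−1)·14.44² = 49·208.5136 = 10217.1664
Numerator = 22156.87; denominator = Σ(nₕ−1) = 79.
s²ₚ = 22156.87/79 = 280.4667... → 280.47.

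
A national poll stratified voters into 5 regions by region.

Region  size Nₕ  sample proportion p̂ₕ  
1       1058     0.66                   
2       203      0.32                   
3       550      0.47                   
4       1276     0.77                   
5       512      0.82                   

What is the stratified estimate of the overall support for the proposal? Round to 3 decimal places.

Wₕ = Nₕ/N with N = 3599: 0.2940, 0.0564, 0.1528, 0.3545, 0.1423.
p̂_st = 0.2940·0.66 + 0.0564·0.32 + 0.1528·0.47 + 0.3545·0.77 + 0.1423·0.82 ≈ 0.67355... → 0.674.

0.674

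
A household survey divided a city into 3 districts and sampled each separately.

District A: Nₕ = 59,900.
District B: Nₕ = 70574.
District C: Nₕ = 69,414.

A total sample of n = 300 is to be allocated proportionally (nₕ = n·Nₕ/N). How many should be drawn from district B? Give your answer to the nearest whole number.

106

Share of district B = 70574/199888 = 0.35307.
Allocate 300 × 0.35307 = 105.920... → 106.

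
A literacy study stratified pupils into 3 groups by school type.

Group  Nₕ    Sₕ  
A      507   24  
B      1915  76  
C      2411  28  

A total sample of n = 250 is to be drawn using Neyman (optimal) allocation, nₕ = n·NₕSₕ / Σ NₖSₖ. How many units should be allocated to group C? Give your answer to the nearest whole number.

A: NₕSₕ = 507·24 = 12168
B: NₕSₕ = 1915·76 = 145540
C: NₕSₕ = 2411·28 = 67508
Σ NₕSₕ = 225216.
n_C = 250·67508/225216 = 74.937... → 75.

75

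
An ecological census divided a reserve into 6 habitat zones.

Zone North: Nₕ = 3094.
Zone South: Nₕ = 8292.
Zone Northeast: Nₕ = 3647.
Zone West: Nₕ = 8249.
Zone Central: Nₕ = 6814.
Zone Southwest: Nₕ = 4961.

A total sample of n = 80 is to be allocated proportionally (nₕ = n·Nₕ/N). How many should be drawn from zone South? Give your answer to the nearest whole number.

Share of zone South = 8292/35057 = 0.23653.
Allocate 80 × 0.23653 = 18.922... → 19.

19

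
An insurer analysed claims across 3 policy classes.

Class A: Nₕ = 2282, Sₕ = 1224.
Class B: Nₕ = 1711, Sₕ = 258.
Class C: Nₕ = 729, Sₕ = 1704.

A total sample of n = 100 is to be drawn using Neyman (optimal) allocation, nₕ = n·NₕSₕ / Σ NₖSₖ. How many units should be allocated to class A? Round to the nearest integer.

62

A: NₕSₕ = 2282·1224 = 2793168
B: NₕSₕ = 1711·258 = 441438
C: NₕSₕ = 729·1704 = 1242216
Σ NₕSₕ = 4476822.
n_A = 100·2793168/4476822 = 62.392... → 62.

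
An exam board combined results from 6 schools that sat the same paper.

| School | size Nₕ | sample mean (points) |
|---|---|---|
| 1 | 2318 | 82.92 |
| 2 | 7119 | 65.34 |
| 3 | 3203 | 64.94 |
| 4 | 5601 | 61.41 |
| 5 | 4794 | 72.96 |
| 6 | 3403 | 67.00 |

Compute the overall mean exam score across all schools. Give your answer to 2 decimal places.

67.60

x̄_st = (Σ Nₕx̄ₕ) / (Σ Nₕ) = (2318·82.92 + 7119·65.34 + 3203·64.94 + 5601·61.41 + 4794·72.96 + 3403·67.00) / 26438
= 1787095.49 / 26438 = 67.5957... → 67.60.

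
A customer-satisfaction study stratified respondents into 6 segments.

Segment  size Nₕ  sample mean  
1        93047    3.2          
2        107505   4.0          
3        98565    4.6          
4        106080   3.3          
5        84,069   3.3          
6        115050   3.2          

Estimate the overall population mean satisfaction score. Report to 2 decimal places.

N = 604316; weights Wₕ = Nₕ/N = (0.1540, 0.1779, 0.1631, 0.1755, 0.1391, 0.1904).
x̄_st = Σ Wₕ·x̄ₕ = 0.1540·3.2 + 0.1779·4.0 + 0.1631·4.6 + 0.1755·3.3 + 0.1391·3.3 + 0.1904·3.2 ≈ 3.6021...
→ 3.60.

3.60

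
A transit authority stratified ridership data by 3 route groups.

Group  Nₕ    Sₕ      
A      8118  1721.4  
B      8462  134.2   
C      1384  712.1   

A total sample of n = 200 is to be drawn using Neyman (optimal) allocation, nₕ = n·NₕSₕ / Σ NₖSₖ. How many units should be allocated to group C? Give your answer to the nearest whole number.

12

Σ NₕSₕ = 8118·1721.4 + 8462·134.2 + 1384·712.1 = 16095472.
Share for C: 985546.4/16095472 = 0.06123.
n_C = 200 × 0.06123 = 12.246... → 12.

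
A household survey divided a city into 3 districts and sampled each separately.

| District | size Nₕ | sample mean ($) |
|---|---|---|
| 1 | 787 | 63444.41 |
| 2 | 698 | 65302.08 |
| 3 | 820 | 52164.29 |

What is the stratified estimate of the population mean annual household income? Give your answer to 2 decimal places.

59994.07

N = 2305; weights Wₕ = Nₕ/N = (0.3414, 0.3028, 0.3557).
x̄_st = Σ Wₕ·x̄ₕ = 0.3414·63444.41 + 0.3028·65302.08 + 0.3557·52164.29 ≈ 59994.0652...
→ 59994.07.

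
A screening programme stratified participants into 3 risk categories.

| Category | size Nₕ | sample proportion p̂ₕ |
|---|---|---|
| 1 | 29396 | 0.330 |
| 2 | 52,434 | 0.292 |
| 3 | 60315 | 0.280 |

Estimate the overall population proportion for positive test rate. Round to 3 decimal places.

0.295

N = 29396 + 52434 + 60315 = 142145.
Overall proportion = Σ (Nₕ/N)·p̂ₕ.
Σ Nₕp̂ₕ = 9700.68 + 15310.728 + 16888.2 = 41899.608.
41899.608 / 142145 = 0.29477... → 0.295.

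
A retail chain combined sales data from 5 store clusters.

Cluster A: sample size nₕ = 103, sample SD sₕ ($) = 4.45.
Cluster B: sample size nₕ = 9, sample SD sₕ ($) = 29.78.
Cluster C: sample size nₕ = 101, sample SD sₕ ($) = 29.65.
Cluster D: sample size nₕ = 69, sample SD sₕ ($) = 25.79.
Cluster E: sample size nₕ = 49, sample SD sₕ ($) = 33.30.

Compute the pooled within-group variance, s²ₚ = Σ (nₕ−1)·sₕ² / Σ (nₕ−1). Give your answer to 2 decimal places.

599.64

A: (103−1)·4.45² = 102·19.8025 = 2019.855
B: (9−1)·29.78² = 8·886.8484 = 7094.7872
C: (101−1)·29.65² = 100·879.1225 = 87912.25
D: (69−1)·25.79² = 68·665.1241 = 45228.4388
E: (49−1)·33.30² = 48·1108.89 = 53226.72
Numerator = 195482.051; denominator = Σ(nₕ−1) = 326.
s²ₚ = 195482.051/326 = 599.6382... → 599.64.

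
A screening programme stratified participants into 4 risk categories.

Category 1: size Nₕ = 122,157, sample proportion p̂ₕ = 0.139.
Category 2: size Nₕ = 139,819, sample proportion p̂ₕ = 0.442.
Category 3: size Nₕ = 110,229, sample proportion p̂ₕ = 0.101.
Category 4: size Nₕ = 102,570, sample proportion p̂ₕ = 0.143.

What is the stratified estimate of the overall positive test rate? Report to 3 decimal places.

Wₕ = Nₕ/N with N = 474775: 0.2573, 0.2945, 0.2322, 0.2160.
p̂_st = 0.2573·0.139 + 0.2945·0.442 + 0.2322·0.101 + 0.2160·0.143 ≈ 0.22027... → 0.220.

0.220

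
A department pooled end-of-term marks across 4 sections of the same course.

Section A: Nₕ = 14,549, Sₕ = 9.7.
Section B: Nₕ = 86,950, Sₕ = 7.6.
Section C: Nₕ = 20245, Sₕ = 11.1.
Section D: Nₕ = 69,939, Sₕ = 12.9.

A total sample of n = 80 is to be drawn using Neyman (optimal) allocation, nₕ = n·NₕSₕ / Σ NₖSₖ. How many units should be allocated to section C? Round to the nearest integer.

Σ NₕSₕ = 14549·9.7 + 86950·7.6 + 20245·11.1 + 69939·12.9 = 1928877.9.
Share for C: 224719.5/1928877.9 = 0.11650.
n_C = 80 × 0.11650 = 9.320... → 9.

9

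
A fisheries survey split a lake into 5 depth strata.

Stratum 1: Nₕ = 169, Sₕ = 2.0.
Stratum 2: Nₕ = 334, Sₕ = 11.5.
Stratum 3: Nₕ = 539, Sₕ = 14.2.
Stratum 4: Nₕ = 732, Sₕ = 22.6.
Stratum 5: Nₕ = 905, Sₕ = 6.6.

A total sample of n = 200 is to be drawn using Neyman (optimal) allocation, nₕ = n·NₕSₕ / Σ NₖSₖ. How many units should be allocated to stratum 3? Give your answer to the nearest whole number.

45

Σ NₕSₕ = 169·2.0 + 334·11.5 + 539·14.2 + 732·22.6 + 905·6.6 = 34349.
Share for 3: 7653.8/34349 = 0.22282.
n_3 = 200 × 0.22282 = 44.565... → 45.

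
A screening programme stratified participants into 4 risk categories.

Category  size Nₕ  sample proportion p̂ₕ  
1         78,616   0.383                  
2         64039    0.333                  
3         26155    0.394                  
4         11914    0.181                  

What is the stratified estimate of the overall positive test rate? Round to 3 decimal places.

0.354

Wₕ = Nₕ/N with N = 180724: 0.4350, 0.3543, 0.1447, 0.0659.
p̂_st = 0.4350·0.383 + 0.3543·0.333 + 0.1447·0.394 + 0.0659·0.181 ≈ 0.35356... → 0.354.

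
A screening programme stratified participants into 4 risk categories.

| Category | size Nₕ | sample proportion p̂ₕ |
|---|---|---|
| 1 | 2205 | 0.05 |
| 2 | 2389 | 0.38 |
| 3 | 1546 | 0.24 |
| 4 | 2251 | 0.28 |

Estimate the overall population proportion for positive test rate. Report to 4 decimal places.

0.2407

N = 2205 + 2389 + 1546 + 2251 = 8391.
Overall proportion = Σ (Nₕ/N)·p̂ₕ.
Σ Nₕp̂ₕ = 110.25 + 907.82 + 371.04 + 630.28 = 2019.39.
2019.39 / 8391 = 0.240661... → 0.2407.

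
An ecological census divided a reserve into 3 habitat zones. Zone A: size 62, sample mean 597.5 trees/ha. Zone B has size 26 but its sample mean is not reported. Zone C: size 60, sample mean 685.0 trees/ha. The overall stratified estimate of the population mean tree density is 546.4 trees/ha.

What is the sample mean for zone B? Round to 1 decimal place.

104.7

Σ Nₕx̄ₕ = N·μ, so 26·x̄_B = 148·546.4 − (62·597.5 + 60·685.0).
= 80867.2 − 78145 = 2722.2.
x̄_B = 2722.2 / 26 = 104.7 → 104.7.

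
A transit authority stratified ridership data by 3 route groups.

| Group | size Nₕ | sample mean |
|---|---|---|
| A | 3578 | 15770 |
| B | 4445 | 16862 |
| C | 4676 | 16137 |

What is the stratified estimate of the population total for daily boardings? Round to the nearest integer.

Estimate total by summing Nₕ·x̄ₕ over strata.
3578·15770 + 4445·16862 + 4676·16137 = 56425060 + 74951590 + 75456612 = 206833262.

206833262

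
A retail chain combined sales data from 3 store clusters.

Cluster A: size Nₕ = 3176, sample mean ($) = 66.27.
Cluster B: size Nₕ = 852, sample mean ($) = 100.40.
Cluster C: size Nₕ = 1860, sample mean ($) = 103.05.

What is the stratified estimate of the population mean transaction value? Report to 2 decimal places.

82.83

x̄_st = (Σ Nₕx̄ₕ) / (Σ Nₕ) = (3176·66.27 + 852·100.40 + 1860·103.05) / 5888
= 487687.32 / 5888 = 82.8273... → 82.83.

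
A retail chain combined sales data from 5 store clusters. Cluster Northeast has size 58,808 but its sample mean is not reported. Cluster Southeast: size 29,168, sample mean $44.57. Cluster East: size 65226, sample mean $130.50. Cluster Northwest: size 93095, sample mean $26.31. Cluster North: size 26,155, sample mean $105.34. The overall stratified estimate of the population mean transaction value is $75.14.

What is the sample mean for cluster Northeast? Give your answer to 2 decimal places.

N = 58808 + 29168 + 65226 + 93095 + 26155 = 272452.
Overall total = μ·N = 75.14·272452 = 20472043.28.
Subtract the known strata: 29168·44.57 + 65226·130.50 + 93095·26.31 + 26155·105.34 = 15016507.91.
Remaining total for cluster Northeast: 20472043.28 − 15016507.91 = 5455535.37.
Divide by its size: 5455535.37 / 58808 = 92.7686... → 92.77.

92.77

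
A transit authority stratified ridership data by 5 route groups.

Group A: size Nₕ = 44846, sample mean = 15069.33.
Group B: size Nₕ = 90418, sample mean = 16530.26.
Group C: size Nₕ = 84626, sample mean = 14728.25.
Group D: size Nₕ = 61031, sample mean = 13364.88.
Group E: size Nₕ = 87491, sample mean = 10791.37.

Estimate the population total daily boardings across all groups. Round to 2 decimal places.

5176644850.31

A: 44846·15069.33 = 675799173.18
B: 90418·16530.26 = 1494633048.68
C: 84626·14728.25 = 1246392884.5
D: 61031·13364.88 = 815671991.28
E: 87491·10791.37 = 944147752.67
τ̂ = Σ Nₕx̄ₕ = 5176644850.31.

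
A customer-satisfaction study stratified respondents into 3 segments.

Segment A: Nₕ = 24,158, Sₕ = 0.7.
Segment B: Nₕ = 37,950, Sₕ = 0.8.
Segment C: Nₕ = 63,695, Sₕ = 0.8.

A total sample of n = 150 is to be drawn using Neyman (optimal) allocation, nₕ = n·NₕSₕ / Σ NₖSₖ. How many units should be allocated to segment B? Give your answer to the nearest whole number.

Σ NₕSₕ = 24158·0.7 + 37950·0.8 + 63695·0.8 = 98226.6.
Share for B: 30360/98226.6 = 0.30908.
n_B = 150 × 0.30908 = 46.362... → 46.

46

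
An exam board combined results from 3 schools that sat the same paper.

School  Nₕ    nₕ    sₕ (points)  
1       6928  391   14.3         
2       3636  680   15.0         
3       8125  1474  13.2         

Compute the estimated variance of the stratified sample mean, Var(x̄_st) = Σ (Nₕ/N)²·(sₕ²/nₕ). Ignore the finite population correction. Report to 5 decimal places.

0.10673

N = 18689; Wₕ = Nₕ/N.
school 1: (6928/18689)²·14.3²/391 = 0.07186856
school 2: (3636/18689)²·15.0²/680 = 0.01252418
school 3: (8125/18689)²·13.2²/1474 = 0.02234215
Sum = 0.10673489 → 0.10673.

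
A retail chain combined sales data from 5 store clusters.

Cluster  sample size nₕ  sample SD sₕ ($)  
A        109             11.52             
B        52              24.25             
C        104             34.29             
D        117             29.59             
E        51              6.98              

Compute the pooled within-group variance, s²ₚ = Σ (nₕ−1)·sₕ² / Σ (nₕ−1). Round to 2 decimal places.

Degrees of freedom: 108 + 51 + 103 + 116 + 50 = 428.
Σ(nₕ−1)sₕ² = 108·132.7104 + 51·588.0625 + 103·1175.8041 + 116·875.5681 + 50·48.7204 = 269433.6526.
s²ₚ = 269433.6526 / 428 = 629.5179... → 629.52.

629.52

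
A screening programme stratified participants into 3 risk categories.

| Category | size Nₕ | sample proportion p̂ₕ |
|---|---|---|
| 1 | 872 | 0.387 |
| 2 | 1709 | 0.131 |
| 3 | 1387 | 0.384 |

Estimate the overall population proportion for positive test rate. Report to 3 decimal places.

N = 872 + 1709 + 1387 = 3968.
Overall proportion = Σ (Nₕ/N)·p̂ₕ.
Σ Nₕp̂ₕ = 337.464 + 223.879 + 532.608 = 1093.951.
1093.951 / 3968 = 0.27569... → 0.276.

0.276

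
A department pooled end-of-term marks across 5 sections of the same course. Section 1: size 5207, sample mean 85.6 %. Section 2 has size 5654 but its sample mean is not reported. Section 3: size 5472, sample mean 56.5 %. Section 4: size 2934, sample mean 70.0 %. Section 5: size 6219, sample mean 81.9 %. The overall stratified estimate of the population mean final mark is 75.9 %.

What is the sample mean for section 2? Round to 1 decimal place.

82.2

Σ Nₕx̄ₕ = N·μ, so 5654·x̄_2 = 25486·75.9 − (5207·85.6 + 5472·56.5 + 2934·70.0 + 6219·81.9).
= 1934387.4 − 1469603.3 = 464784.1.
x̄_2 = 464784.1 / 5654 = 82.204... → 82.2.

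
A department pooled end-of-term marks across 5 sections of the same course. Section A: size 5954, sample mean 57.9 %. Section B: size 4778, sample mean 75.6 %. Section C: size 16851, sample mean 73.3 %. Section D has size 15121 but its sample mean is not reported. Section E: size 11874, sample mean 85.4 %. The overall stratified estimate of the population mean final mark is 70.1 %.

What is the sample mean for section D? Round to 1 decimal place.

57.6

N = 5954 + 4778 + 16851 + 15121 + 11874 = 54578.
Overall total = μ·N = 70.1·54578 = 3825917.8.
Subtract the known strata: 5954·57.9 + 4778·75.6 + 16851·73.3 + 11874·85.4 = 2955171.3.
Remaining total for section D: 3825917.8 − 2955171.3 = 870746.5.
Divide by its size: 870746.5 / 15121 = 57.585... → 57.6.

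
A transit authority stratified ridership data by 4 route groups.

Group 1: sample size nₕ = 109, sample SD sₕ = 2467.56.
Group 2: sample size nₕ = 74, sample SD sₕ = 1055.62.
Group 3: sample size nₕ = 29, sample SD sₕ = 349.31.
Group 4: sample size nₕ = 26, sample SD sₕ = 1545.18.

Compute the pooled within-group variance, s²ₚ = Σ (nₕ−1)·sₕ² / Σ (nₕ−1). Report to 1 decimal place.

1: (109−1)·2467.56² = 108·6088852.3536 = 657596054.1888
2: (74−1)·1055.62² = 73·1114333.5844 = 81346351.6612
3: (29−1)·349.31² = 28·122017.4761 = 3416489.3308
4: (26−1)·1545.18² = 25·2387581.2324 = 59689530.81
Numerator = 802048425.9908; denominator = Σ(nₕ−1) = 234.
s²ₚ = 802048425.9908/234 = 3427557.376... → 3427557.4.

3427557.4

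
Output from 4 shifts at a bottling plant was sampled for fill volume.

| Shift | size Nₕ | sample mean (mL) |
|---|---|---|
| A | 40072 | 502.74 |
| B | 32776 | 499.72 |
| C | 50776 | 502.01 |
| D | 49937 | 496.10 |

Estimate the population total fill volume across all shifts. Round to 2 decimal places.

Population total = Σ Nₕ·x̄ₕ (each stratum's size times its mean).
40072·502.74 + 32776·499.72 + 50776·502.01 + 49937·496.10 = 20145797.28 + 16378822.72 + 25490059.76 + 24773745.7 = 86788425.46.

86788425.46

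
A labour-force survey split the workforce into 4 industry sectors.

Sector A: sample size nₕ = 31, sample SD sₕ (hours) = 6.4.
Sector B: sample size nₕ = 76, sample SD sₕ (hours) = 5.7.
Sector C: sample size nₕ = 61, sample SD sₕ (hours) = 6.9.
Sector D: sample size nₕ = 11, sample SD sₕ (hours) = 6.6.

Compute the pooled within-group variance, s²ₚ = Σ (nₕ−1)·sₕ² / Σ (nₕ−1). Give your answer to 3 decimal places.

39.759

A: (31−1)·6.4² = 30·40.96 = 1228.8
B: (76−1)·5.7² = 75·32.49 = 2436.75
C: (61−1)·6.9² = 60·47.61 = 2856.6
D: (11−1)·6.6² = 10·43.56 = 435.6
Numerator = 6957.75; denominator = Σ(nₕ−1) = 175.
s²ₚ = 6957.75/175 = 39.75857... → 39.759.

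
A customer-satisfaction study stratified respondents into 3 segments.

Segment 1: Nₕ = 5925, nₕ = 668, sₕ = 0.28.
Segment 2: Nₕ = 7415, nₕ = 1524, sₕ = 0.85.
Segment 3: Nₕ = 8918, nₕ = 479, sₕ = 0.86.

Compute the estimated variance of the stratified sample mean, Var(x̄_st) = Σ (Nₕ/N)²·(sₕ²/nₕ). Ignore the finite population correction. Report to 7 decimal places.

N = 22258. Term for each stratum: Wₕ²sₕ²/nₕ.
Var(x̄_st) = 0.0000083166 + 0.0000526142 + 0.0002478700 = 0.0003088008 → 0.0003088.

0.0003088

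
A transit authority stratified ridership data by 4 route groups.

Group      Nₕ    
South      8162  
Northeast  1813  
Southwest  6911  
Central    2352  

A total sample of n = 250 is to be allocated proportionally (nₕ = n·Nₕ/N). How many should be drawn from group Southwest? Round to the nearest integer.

Share of group Southwest = 6911/19238 = 0.35924.
Allocate 250 × 0.35924 = 89.809... → 90.

90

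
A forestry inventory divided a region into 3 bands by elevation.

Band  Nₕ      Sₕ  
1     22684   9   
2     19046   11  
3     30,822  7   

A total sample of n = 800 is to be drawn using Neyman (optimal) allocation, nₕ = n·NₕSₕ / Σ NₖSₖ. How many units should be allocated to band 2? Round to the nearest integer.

266

Σ NₕSₕ = 22684·9 + 19046·11 + 30822·7 = 629416.
Share for 2: 209506/629416 = 0.33286.
n_2 = 800 × 0.33286 = 266.286... → 266.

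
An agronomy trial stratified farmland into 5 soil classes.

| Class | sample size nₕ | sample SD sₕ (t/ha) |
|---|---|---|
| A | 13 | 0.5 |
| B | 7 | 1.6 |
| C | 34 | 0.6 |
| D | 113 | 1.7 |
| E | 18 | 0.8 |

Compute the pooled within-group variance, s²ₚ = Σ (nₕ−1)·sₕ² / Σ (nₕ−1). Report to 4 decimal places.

Degrees of freedom: 12 + 6 + 33 + 112 + 17 = 180.
Σ(nₕ−1)sₕ² = 12·0.25 + 6·2.56 + 33·0.36 + 112·2.89 + 17·0.64 = 364.8.
s²ₚ = 364.8 / 180 = 2.026667... → 2.0267.

2.0267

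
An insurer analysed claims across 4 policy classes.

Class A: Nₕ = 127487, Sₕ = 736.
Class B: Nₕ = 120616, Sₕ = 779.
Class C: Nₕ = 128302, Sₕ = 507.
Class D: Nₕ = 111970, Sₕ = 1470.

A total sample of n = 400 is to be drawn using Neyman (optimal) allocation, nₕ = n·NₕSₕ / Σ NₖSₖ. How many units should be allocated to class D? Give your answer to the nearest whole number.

158

A: NₕSₕ = 127487·736 = 93830432
B: NₕSₕ = 120616·779 = 93959864
C: NₕSₕ = 128302·507 = 65049114
D: NₕSₕ = 111970·1470 = 164595900
Σ NₕSₕ = 417435310.
n_D = 400·164595900/417435310 = 157.721... → 158.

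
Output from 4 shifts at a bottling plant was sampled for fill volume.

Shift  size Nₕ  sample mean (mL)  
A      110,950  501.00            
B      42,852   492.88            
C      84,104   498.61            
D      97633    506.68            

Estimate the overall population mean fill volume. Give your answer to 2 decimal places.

x̄_st = (Σ Nₕx̄ₕ) / (Σ Nₕ) = (110950·501.00 + 42852·492.88 + 84104·498.61 + 97633·506.68) / 335539
= 168110627.64 / 335539 = 501.0167... → 501.02.

501.02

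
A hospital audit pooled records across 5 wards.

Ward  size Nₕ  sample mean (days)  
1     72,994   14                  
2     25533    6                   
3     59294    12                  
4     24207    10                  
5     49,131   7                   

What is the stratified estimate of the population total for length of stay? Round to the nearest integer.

1: 72994·14 = 1021916
2: 25533·6 = 153198
3: 59294·12 = 711528
4: 24207·10 = 242070
5: 49131·7 = 343917
τ̂ = Σ Nₕx̄ₕ = 2472629.

2472629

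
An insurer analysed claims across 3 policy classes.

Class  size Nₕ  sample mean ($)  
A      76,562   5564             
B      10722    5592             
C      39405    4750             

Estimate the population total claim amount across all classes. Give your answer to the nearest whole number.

A: 76562·5564 = 425990968
B: 10722·5592 = 59957424
C: 39405·4750 = 187173750
τ̂ = Σ Nₕx̄ₕ = 673122142.

673122142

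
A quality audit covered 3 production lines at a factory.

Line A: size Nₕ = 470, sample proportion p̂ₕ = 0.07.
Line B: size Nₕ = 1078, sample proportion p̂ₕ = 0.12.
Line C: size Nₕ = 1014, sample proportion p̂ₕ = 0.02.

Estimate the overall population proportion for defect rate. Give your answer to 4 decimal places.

0.0712

N = 470 + 1078 + 1014 = 2562.
Overall proportion = Σ (Nₕ/N)·p̂ₕ.
Σ Nₕp̂ₕ = 32.9 + 129.36 + 20.28 = 182.54.
182.54 / 2562 = 0.071249... → 0.0712.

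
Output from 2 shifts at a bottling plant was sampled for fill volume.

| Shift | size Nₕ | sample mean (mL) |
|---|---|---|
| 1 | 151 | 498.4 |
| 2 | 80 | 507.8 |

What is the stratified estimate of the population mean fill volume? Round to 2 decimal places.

x̄_st = (Σ Nₕx̄ₕ) / (Σ Nₕ) = (151·498.4 + 80·507.8) / 231
= 115882.4 / 231 = 501.6554... → 501.66.

501.66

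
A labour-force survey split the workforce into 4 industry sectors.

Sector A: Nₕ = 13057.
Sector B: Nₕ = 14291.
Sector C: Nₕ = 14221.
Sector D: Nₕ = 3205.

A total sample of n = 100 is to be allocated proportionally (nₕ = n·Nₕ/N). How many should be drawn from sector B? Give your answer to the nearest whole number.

N = 13057 + 14291 + 14221 + 3205 = 44774.
n_B = 100·14291/44774 = 31.918... → 32.

32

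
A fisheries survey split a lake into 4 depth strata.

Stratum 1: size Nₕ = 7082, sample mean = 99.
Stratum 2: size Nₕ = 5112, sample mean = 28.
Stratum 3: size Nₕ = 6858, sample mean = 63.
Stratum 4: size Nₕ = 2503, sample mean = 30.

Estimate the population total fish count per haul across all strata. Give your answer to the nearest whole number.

1: 7082·99 = 701118
2: 5112·28 = 143136
3: 6858·63 = 432054
4: 2503·30 = 75090
τ̂ = Σ Nₕx̄ₕ = 1351398.

1351398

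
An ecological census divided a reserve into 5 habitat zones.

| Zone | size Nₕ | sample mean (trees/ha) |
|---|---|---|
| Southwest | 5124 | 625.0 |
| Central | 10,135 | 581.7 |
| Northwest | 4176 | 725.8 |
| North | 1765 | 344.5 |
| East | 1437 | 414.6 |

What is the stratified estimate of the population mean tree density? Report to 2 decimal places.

N = 22637; weights Wₕ = Nₕ/N = (0.2264, 0.4477, 0.1845, 0.0780, 0.0635).
x̄_st = Σ Wₕ·x̄ₕ = 0.2264·625.0 + 0.4477·581.7 + 0.1845·725.8 + 0.0780·344.5 + 0.0635·414.6 ≈ 588.9823...
→ 588.98.

588.98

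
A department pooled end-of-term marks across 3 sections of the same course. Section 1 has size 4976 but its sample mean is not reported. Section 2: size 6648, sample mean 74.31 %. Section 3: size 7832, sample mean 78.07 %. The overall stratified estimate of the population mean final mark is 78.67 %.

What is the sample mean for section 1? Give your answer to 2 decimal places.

N = 4976 + 6648 + 7832 = 19456.
Overall total = μ·N = 78.67·19456 = 1530603.52.
Subtract the known strata: 6648·74.31 + 7832·78.07 = 1105457.12.
Remaining total for section 1: 1530603.52 − 1105457.12 = 425146.4.
Divide by its size: 425146.4 / 4976 = 85.4394... → 85.44.

85.44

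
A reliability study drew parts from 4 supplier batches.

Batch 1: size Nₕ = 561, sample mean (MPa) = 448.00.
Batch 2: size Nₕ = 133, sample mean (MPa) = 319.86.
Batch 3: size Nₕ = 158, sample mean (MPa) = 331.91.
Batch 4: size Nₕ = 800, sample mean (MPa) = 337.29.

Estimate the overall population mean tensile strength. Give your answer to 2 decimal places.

372.97

x̄_st = (Σ Nₕx̄ₕ) / (Σ Nₕ) = (561·448.00 + 133·319.86 + 158·331.91 + 800·337.29) / 1652
= 616143.16 / 1652 = 372.9680... → 372.97.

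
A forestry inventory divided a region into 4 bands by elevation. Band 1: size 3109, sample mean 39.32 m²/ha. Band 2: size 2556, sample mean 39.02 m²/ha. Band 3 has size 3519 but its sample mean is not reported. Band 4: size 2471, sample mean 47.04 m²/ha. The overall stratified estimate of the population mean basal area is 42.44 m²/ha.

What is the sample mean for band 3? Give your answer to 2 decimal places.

Σ Nₕx̄ₕ = N·μ, so 3519·x̄_3 = 11655·42.44 − (3109·39.32 + 2556·39.02 + 2471·47.04).
= 494638.2 − 338216.84 = 156421.36.
x̄_3 = 156421.36 / 3519 = 44.4505... → 44.45.

44.45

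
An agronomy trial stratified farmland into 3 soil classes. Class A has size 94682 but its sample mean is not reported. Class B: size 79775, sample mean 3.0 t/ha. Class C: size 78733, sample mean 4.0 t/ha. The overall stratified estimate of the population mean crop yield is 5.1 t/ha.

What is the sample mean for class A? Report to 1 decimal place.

7.8

N = 94682 + 79775 + 78733 = 253190.
Overall total = μ·N = 5.1·253190 = 1291269.
Subtract the known strata: 79775·3.0 + 78733·4.0 = 554257.
Remaining total for class A: 1291269 − 554257 = 737012.
Divide by its size: 737012 / 94682 = 7.784... → 7.8.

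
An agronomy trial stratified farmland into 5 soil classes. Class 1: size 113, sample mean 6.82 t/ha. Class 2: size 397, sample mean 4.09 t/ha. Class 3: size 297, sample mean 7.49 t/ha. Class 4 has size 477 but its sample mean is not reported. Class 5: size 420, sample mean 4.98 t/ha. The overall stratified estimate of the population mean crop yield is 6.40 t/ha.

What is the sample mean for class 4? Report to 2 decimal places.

N = 113 + 397 + 297 + 477 + 420 = 1704.
Overall total = μ·N = 6.40·1704 = 10905.6.
Subtract the known strata: 113·6.82 + 397·4.09 + 297·7.49 + 420·4.98 = 6710.52.
Remaining total for class 4: 10905.6 − 6710.52 = 4195.08.
Divide by its size: 4195.08 / 477 = 8.7947... → 8.79.

8.79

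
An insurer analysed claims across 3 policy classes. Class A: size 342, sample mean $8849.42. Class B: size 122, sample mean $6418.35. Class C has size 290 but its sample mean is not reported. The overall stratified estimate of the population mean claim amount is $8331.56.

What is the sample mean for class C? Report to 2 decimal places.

Σ Nₕx̄ₕ = N·μ, so 290·x̄_C = 754·8331.56 − (342·8849.42 + 122·6418.35).
= 6281996.24 − 3809540.34 = 2472455.9.
x̄_C = 2472455.9 / 290 = 8525.71 → 8525.71.

8525.71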